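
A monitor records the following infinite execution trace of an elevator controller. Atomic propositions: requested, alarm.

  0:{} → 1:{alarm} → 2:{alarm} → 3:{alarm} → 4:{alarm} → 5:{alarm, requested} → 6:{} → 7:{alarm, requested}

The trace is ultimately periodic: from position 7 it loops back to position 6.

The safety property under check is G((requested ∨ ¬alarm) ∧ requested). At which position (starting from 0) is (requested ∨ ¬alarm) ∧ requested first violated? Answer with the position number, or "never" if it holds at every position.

0

At position 0 the labels are {}, so (requested ∨ ¬alarm) ∧ requested is false there. This is the first violation.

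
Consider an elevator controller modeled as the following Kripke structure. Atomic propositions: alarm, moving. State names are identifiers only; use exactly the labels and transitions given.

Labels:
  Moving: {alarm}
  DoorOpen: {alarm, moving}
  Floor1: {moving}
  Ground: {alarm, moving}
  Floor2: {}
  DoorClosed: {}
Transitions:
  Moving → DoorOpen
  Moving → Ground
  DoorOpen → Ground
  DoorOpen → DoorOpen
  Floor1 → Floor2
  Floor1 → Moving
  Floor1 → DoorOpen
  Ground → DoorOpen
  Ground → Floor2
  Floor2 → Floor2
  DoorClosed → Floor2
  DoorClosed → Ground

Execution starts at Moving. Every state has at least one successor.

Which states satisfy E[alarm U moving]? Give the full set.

{Moving, DoorOpen, Floor1, Ground}

States satisfying alarm: {Moving, DoorOpen, Ground}.
States satisfying moving: {DoorOpen, Floor1, Ground}.
States satisfying E[alarm U moving]: {Moving, DoorOpen, Floor1, Ground}.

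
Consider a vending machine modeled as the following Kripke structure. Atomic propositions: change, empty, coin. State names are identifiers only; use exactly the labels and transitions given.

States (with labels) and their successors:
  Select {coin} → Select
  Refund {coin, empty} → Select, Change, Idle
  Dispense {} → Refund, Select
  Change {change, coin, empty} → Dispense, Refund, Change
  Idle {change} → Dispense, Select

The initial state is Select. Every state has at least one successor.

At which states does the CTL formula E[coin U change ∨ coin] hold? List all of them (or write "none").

{Select, Refund, Change, Idle}

States satisfying coin: {Select, Refund, Change}.
States satisfying change ∨ coin: {Select, Refund, Change, Idle}.
States satisfying E[coin U change ∨ coin]: {Select, Refund, Change, Idle}.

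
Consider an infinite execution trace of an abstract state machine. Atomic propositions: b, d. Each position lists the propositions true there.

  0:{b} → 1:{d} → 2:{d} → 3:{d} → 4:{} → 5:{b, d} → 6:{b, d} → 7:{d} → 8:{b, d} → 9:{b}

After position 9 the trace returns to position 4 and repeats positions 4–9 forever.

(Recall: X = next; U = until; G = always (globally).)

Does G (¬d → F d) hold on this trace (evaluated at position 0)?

Holds

¬d → F d holds at every position 0..9, and those are all positions ever visited, so G (¬d → F d) holds.
Positions where ¬d holds: 0, 4, 9.
Check F d at each: 0→ok, 4→ok, 9→ok.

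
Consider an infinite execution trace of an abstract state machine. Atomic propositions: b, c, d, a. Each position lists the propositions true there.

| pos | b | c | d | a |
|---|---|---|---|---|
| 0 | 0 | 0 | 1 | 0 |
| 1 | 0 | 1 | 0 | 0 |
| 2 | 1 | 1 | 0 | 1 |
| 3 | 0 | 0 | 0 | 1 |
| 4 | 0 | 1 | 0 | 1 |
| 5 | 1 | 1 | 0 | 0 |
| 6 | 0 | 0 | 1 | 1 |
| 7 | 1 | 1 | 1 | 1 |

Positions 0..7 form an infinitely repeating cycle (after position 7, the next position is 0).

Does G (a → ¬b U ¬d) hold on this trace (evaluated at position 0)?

No

a → ¬b U ¬d must hold at every position from 0 onward. It fails at position 6, so G (a → ¬b U ¬d) is false.
Positions where a holds: 2, 3, 4, 6, 7.
Check ¬b U ¬d at each: 2→ok, 3→ok, 4→ok, 6→fails, 7→fails.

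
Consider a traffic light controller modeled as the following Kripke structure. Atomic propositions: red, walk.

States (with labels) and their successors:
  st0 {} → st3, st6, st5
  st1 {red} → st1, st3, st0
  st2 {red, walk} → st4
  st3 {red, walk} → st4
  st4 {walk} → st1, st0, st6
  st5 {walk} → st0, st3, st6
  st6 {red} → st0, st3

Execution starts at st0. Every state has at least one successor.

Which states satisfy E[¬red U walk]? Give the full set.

{st0, st2, st3, st4, st5}

States satisfying ¬red: {st0, st4, st5}.
States satisfying walk: {st2, st3, st4, st5}.
States satisfying E[¬red U walk]: {st0, st2, st3, st4, st5}.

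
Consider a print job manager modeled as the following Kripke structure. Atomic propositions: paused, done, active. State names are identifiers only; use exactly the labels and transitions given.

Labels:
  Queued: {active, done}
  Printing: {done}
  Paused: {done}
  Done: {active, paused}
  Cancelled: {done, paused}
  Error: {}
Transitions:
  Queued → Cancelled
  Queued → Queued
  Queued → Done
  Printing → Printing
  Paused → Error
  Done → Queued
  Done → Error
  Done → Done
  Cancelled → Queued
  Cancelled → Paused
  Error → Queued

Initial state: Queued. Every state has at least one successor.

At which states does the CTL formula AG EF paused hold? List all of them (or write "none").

States satisfying EF paused: {Queued, Paused, Done, Cancelled, Error}.
States satisfying AG EF paused: {Queued, Paused, Done, Cancelled, Error}.

{Queued, Paused, Done, Cancelled, Error}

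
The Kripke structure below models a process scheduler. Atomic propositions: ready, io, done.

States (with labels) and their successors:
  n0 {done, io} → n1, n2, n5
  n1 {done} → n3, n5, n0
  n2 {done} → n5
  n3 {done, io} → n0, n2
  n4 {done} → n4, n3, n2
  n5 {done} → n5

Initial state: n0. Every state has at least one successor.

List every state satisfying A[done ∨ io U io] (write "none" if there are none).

States satisfying done ∨ io: {n0, n1, n2, n3, n4, n5}.
States satisfying io: {n0, n3}.
States satisfying A[done ∨ io U io]: {n0, n3}.

{n0, n3}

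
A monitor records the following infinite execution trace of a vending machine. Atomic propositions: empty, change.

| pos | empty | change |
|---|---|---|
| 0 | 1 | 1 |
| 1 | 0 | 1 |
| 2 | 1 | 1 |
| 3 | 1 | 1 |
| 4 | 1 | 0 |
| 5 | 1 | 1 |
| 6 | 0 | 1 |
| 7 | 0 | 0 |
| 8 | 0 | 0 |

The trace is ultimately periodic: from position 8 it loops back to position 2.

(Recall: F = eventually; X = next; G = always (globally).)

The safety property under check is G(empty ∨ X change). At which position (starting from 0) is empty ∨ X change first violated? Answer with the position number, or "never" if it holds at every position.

Check empty ∨ X change at each position in order: 0 ✓, 1 ✓, 2 ✓, 3 ✓, 4 ✓, 5 ✓.
At position 6 the labels are {change} and the next position 7 has {}, so empty ∨ X change is false there. This is the first violation.

6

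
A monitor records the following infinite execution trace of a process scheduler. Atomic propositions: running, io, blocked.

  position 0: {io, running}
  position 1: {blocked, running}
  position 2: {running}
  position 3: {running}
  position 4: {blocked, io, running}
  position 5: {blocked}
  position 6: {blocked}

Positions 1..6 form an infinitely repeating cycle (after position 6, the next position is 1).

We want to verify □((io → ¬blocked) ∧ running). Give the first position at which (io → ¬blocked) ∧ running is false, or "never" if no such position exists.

4

Check (io → ¬blocked) ∧ running at each position in order: 0 ✓, 1 ✓, 2 ✓, 3 ✓.
At position 4 the labels are {blocked, io, running}, so (io → ¬blocked) ∧ running is false there. This is the first violation.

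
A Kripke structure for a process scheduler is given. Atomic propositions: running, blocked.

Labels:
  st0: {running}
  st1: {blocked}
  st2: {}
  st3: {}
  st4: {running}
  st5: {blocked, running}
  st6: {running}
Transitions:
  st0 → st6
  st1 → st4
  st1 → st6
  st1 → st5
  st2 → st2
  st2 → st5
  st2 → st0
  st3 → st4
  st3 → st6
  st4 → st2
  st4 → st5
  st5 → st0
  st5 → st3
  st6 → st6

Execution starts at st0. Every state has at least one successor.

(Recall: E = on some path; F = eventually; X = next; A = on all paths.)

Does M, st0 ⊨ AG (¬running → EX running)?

States satisfying ¬running → EX running: {st0, st1, st2, st3, st4, st5, st6}.
States satisfying AG (¬running → EX running): {st0, st1, st2, st3, st4, st5, st6}.
Every state reachable from st0 satisfies ¬running → EX running.
st0 ∈ Sat(AG (¬running → EX running)).

Holds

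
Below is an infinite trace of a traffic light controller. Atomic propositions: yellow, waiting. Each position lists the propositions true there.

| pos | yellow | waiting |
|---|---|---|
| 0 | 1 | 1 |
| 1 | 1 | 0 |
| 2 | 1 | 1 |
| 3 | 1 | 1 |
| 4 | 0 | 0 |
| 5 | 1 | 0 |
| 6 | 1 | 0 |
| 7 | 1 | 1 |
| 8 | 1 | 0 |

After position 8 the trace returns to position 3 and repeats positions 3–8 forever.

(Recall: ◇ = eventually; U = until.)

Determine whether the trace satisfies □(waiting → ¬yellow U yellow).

Yes

waiting → ¬yellow U yellow holds at every position 0..8, and those are all positions ever visited, so □(waiting → ¬yellow U yellow) holds.
Positions where waiting holds: 0, 2, 3, 7.
Check ¬yellow U yellow at each: 0→ok, 2→ok, 3→ok, 7→ok.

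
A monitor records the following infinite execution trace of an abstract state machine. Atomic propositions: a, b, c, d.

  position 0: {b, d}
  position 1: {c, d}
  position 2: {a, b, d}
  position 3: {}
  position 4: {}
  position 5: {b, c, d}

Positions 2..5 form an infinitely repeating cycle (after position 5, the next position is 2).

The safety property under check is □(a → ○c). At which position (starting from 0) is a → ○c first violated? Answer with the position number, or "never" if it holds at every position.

Check a → ○c at each position in order: 0 ✓, 1 ✓.
At position 2 the labels are {a, b, d} and the next position 3 has {}, so a → ○c is false there. This is the first violation.

2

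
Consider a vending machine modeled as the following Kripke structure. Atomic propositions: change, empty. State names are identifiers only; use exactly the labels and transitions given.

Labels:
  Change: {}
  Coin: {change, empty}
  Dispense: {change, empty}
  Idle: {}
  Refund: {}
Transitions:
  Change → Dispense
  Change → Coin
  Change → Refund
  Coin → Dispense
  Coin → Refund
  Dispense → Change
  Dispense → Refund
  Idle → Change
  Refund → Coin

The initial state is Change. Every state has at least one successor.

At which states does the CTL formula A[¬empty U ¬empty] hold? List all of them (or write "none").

States satisfying ¬empty: {Change, Idle, Refund}.
States satisfying A[¬empty U ¬empty]: {Change, Idle, Refund}.

{Change, Idle, Refund}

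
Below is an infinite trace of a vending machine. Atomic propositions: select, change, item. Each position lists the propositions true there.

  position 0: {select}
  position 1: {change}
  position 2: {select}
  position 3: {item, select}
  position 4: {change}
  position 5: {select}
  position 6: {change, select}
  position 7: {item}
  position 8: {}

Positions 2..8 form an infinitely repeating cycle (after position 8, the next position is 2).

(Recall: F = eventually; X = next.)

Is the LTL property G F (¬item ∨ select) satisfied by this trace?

F (¬item ∨ select) holds at every position 0..8, and those are all positions ever visited, so G F (¬item ∨ select) holds.

Holds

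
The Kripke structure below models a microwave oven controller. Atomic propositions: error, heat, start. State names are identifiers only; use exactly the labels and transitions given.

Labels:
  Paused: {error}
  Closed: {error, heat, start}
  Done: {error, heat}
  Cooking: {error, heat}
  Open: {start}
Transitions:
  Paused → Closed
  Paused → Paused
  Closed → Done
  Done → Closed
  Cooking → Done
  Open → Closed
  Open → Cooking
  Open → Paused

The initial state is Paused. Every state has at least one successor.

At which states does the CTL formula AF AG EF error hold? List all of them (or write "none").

States satisfying AG EF error: {Paused, Closed, Done, Cooking, Open}.
States satisfying AF AG EF error: {Paused, Closed, Done, Cooking, Open}.

{Paused, Closed, Done, Cooking, Open}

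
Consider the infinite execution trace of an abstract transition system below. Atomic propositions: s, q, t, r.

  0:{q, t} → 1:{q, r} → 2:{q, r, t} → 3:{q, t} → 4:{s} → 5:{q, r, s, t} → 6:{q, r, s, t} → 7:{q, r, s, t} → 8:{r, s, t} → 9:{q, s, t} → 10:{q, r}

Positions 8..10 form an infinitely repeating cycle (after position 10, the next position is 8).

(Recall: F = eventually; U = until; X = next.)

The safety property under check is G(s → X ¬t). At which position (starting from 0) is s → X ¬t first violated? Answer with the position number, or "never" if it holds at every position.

Check s → X ¬t at each position in order: 0 ✓, 1 ✓, 2 ✓, 3 ✓.
At position 4 the labels are {s} and the next position 5 has {q, r, s, t}, so s → X ¬t is false there. This is the first violation.

4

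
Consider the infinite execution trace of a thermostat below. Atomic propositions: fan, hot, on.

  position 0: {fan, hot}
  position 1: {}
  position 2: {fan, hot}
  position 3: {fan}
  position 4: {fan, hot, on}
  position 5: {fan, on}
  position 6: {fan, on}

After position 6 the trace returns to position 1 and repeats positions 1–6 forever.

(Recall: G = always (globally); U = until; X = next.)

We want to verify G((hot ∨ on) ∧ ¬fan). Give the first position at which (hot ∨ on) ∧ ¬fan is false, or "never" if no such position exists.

0

At position 0 the labels are {fan, hot}, so (hot ∨ on) ∧ ¬fan is false there. This is the first violation.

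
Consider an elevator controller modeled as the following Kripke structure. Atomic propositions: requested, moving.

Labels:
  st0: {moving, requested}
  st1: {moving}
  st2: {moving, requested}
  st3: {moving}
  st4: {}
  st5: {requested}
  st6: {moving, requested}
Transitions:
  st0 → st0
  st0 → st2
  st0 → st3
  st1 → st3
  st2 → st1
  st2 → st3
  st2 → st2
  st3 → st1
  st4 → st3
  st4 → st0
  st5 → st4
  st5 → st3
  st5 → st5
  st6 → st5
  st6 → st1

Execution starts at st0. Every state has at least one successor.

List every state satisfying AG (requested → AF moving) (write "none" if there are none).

States satisfying requested → AF moving: {st0, st1, st2, st3, st4, st6}.
States satisfying AG (requested → AF moving): {st0, st1, st2, st3, st4}.

{st0, st1, st2, st3, st4}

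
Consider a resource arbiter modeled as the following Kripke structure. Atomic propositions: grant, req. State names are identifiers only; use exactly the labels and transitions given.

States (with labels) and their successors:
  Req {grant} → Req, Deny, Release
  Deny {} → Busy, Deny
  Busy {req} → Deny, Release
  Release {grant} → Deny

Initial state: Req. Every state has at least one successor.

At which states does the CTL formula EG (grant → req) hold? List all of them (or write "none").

States satisfying grant → req: {Deny, Busy}.
States satisfying EG (grant → req): {Deny, Busy}.

{Deny, Busy}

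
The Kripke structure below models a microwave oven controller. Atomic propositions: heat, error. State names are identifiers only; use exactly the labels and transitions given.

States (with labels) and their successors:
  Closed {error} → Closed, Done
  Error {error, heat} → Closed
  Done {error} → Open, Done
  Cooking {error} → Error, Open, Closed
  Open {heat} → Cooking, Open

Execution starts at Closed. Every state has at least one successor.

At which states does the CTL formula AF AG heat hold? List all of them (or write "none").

none

States satisfying AG heat: ∅.
States satisfying AF AG heat: ∅.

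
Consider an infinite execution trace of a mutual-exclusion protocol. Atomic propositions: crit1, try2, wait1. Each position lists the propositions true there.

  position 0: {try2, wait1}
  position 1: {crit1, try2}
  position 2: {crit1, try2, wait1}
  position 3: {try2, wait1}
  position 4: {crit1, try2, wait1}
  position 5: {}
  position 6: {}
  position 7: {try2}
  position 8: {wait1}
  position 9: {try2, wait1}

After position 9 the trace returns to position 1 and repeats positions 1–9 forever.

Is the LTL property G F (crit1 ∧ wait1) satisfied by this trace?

F (crit1 ∧ wait1) holds at every position 0..9, and those are all positions ever visited, so G F (crit1 ∧ wait1) holds.

Yes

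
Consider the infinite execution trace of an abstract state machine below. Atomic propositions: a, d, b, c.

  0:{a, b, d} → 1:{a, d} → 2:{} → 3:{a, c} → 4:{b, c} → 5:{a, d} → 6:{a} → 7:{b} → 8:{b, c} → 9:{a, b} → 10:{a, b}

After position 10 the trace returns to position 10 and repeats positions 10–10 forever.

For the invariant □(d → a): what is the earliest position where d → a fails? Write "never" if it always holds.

never

d → a holds at every position 0..10, and those are all the positions the trace ever visits, so the invariant □(d → a) is never violated.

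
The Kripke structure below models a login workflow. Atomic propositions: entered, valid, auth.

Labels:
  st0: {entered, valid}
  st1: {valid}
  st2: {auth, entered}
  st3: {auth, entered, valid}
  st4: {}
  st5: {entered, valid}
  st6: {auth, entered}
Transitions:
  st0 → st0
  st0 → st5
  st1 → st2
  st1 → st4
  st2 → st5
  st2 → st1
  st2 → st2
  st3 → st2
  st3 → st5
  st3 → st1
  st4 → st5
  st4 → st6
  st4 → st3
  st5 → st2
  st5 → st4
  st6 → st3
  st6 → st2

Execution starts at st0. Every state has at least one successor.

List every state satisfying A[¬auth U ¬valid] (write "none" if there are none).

States satisfying ¬auth: {st0, st1, st4, st5}.
States satisfying ¬valid: {st2, st4, st6}.
States satisfying A[¬auth U ¬valid]: {st1, st2, st4, st5, st6}.

{st1, st2, st4, st5, st6}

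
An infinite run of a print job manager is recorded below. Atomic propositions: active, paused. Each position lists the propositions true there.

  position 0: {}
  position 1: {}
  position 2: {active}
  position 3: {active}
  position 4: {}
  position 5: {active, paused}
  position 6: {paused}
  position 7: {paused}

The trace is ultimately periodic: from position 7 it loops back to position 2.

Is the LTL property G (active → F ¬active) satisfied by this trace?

Yes

active → F ¬active holds at every position 0..7, and those are all positions ever visited, so G (active → F ¬active) holds.
Positions where active holds: 2, 3, 5.
Check F ¬active at each: 2→ok, 3→ok, 5→ok.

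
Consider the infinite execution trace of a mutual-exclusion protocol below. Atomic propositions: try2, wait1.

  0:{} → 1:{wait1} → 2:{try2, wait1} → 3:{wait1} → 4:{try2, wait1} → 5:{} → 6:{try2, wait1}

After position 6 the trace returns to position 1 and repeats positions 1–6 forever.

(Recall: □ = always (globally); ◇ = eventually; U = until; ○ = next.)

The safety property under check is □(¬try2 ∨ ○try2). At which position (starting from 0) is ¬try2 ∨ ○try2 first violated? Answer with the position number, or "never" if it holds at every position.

Check ¬try2 ∨ ○try2 at each position in order: 0 ✓, 1 ✓.
At position 2 the labels are {try2, wait1} and the next position 3 has {wait1}, so ¬try2 ∨ ○try2 is false there. This is the first violation.

2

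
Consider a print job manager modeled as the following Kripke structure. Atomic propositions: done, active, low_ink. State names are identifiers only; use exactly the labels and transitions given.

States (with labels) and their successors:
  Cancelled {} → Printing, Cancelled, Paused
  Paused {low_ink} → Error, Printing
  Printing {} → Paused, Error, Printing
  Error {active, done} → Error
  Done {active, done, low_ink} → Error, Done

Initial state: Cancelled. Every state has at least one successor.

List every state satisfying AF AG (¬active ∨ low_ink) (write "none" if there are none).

none

States satisfying AG (¬active ∨ low_ink): ∅.
States satisfying AF AG (¬active ∨ low_ink): ∅.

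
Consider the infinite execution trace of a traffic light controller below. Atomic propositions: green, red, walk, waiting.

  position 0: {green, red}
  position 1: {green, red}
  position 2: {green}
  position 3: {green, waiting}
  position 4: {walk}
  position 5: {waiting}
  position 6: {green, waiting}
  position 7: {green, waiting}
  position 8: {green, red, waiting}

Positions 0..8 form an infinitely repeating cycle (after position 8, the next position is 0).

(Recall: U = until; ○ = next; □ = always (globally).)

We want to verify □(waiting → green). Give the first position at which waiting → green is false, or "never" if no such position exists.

5

Check waiting → green at each position in order: 0 ✓, 1 ✓, 2 ✓, 3 ✓, 4 ✓.
At position 5 the labels are {waiting}, so waiting → green is false there. This is the first violation.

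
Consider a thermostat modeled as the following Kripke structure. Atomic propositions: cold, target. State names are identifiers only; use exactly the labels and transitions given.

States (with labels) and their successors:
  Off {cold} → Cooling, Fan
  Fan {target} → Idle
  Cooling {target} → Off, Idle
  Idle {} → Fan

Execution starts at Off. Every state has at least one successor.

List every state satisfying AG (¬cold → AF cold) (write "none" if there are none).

States satisfying ¬cold → AF cold: {Off}.
States satisfying AG (¬cold → AF cold): ∅.

none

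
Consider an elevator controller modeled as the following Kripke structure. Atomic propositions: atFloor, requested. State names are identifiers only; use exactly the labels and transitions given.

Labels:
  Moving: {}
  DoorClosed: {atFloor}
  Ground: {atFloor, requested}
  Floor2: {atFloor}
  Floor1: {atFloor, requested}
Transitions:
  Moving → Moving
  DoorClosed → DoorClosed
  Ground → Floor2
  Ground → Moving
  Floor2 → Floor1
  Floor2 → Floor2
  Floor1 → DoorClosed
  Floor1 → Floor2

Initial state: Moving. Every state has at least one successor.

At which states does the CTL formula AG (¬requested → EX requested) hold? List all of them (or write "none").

States satisfying ¬requested → EX requested: {Ground, Floor2, Floor1}.
States satisfying AG (¬requested → EX requested): ∅.

none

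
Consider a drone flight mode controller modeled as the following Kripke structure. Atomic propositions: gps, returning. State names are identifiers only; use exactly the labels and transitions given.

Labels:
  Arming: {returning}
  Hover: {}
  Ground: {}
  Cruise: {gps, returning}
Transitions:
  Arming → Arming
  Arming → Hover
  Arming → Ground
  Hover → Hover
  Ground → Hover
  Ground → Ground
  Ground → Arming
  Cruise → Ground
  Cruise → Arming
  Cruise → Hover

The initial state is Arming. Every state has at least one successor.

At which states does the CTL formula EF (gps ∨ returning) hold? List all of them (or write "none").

{Arming, Ground, Cruise}

States satisfying gps ∨ returning: {Arming, Cruise}.
States satisfying EF (gps ∨ returning): {Arming, Ground, Cruise}.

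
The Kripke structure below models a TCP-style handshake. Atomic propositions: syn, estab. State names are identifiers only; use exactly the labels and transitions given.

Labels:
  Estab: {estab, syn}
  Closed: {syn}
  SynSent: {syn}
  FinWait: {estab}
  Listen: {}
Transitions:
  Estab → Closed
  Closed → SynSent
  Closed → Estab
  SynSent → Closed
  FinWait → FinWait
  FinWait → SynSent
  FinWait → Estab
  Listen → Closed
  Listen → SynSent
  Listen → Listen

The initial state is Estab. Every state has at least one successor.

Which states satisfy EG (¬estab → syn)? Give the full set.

States satisfying ¬estab → syn: {Estab, Closed, SynSent, FinWait}.
States satisfying EG (¬estab → syn): {Estab, Closed, SynSent, FinWait}.

{Estab, Closed, SynSent, FinWait}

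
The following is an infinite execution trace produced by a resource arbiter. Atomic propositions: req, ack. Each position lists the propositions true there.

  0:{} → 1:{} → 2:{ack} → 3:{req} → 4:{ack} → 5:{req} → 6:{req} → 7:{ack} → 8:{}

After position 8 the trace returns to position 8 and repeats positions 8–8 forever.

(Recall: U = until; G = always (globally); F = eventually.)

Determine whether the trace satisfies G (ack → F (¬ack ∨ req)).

Holds

ack → F (¬ack ∨ req) holds at every position 0..8, and those are all positions ever visited, so G (ack → F (¬ack ∨ req)) holds.
Positions where ack holds: 2, 4, 7.
Check F (¬ack ∨ req) at each: 2→ok, 4→ok, 7→ok.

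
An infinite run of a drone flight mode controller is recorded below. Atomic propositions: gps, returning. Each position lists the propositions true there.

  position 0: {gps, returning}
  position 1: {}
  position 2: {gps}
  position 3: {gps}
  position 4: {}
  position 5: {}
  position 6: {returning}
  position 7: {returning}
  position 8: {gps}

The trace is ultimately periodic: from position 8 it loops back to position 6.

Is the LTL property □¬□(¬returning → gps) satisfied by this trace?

No

¬□(¬returning → gps) must hold at every position from 0 onward. It fails at position 6, so □¬□(¬returning → gps) is false.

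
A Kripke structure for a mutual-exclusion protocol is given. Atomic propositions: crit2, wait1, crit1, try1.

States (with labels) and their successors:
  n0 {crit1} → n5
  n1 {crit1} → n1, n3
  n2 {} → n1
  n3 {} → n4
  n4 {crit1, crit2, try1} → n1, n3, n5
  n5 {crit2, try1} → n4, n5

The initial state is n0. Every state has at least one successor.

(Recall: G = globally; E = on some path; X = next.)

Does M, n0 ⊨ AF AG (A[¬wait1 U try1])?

Violated

States satisfying AG (A[¬wait1 U try1]): ∅.
States satisfying AF AG (A[¬wait1 U try1]): ∅.
There is a path from n0 along which AG (A[¬wait1 U try1]) never holds.
n0 ∉ Sat(AF AG (A[¬wait1 U try1])).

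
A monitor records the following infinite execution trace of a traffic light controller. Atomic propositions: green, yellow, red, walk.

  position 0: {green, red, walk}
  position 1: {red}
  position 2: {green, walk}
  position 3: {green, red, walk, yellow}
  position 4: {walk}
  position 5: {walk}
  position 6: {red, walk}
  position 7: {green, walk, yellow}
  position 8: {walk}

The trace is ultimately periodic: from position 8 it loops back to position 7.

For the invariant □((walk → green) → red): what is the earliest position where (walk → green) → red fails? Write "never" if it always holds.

2

Check (walk → green) → red at each position in order: 0 ✓, 1 ✓.
At position 2 the labels are {green, walk}, so (walk → green) → red is false there. This is the first violation.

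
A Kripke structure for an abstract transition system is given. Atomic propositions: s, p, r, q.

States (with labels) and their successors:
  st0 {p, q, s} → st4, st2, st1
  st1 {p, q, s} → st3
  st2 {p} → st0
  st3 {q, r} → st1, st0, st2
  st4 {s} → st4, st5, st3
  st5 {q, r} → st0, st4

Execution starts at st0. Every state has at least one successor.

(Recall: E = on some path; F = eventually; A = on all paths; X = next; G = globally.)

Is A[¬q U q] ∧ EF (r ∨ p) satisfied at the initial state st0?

States satisfying ¬q: {st2, st4}.
States satisfying q: {st0, st1, st3, st5}.
States satisfying A[¬q U q]: {st0, st1, st2, st3, st5}.
States satisfying r ∨ p: {st0, st1, st2, st3, st5}.
States satisfying EF (r ∨ p): {st0, st1, st2, st3, st4, st5}.
States satisfying A[¬q U q] ∧ EF (r ∨ p): {st0, st1, st2, st3, st5}.
st0 ∈ Sat(A[¬q U q] ∧ EF (r ∨ p)).

Holds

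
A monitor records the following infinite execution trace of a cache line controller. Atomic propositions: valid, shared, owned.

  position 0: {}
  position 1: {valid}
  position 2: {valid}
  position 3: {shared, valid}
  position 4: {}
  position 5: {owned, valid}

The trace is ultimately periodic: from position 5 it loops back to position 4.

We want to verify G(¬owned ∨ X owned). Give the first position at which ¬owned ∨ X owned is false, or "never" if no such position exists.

Check ¬owned ∨ X owned at each position in order: 0 ✓, 1 ✓, 2 ✓, 3 ✓, 4 ✓.
At position 5 the labels are {owned, valid} and the next position 4 has {}, so ¬owned ∨ X owned is false there. This is the first violation.

5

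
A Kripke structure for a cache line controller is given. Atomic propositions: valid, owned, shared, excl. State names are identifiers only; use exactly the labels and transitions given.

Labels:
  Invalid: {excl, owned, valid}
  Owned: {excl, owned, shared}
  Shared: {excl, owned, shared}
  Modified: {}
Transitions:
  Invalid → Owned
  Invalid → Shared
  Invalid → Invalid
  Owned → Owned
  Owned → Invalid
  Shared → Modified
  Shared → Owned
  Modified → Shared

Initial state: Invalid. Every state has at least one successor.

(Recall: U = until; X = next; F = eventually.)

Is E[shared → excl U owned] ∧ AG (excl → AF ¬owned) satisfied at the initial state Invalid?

Violated

States satisfying shared → excl: {Invalid, Owned, Shared, Modified}.
States satisfying owned: {Invalid, Owned, Shared}.
States satisfying E[shared → excl U owned]: {Invalid, Owned, Shared, Modified}.
States satisfying excl → AF ¬owned: {Modified}.
States satisfying AG (excl → AF ¬owned): ∅.
States satisfying E[shared → excl U owned] ∧ AG (excl → AF ¬owned): ∅.
Invalid ∉ Sat(E[shared → excl U owned] ∧ AG (excl → AF ¬owned)).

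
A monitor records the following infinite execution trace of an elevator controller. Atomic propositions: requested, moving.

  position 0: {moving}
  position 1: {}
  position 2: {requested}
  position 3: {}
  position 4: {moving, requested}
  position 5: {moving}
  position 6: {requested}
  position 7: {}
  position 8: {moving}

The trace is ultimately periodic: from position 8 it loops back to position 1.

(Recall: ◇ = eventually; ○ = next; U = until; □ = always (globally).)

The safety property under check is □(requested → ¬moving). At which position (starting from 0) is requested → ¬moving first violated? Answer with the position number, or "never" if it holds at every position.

4

Check requested → ¬moving at each position in order: 0 ✓, 1 ✓, 2 ✓, 3 ✓.
At position 4 the labels are {moving, requested}, so requested → ¬moving is false there. This is the first violation.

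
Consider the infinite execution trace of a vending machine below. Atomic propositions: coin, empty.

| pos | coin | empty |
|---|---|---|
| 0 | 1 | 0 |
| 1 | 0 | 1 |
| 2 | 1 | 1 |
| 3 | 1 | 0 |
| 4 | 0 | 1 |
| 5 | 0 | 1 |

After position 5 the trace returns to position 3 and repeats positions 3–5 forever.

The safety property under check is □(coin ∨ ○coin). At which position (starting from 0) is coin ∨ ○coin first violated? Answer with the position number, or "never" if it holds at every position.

4

Check coin ∨ ○coin at each position in order: 0 ✓, 1 ✓, 2 ✓, 3 ✓.
At position 4 the labels are {empty} and the next position 5 has {empty}, so coin ∨ ○coin is false there. This is the first violation.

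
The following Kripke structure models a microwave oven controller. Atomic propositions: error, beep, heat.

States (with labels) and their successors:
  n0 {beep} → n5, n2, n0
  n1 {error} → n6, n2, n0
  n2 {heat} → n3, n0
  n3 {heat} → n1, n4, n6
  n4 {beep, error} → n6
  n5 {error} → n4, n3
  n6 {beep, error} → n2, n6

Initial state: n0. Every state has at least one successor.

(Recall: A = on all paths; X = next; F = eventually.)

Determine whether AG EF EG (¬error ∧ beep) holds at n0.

States satisfying EF EG (¬error ∧ beep): {n0, n1, n2, n3, n4, n5, n6}.
States satisfying AG EF EG (¬error ∧ beep): {n0, n1, n2, n3, n4, n5, n6}.
Every state reachable from n0 satisfies EF EG (¬error ∧ beep).
n0 ∈ Sat(AG EF EG (¬error ∧ beep)).

Satisfied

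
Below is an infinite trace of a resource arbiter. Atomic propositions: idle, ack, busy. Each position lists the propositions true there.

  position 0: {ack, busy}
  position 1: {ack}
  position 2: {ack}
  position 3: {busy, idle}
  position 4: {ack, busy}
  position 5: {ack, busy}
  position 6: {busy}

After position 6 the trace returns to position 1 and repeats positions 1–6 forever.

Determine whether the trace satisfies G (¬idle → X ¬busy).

¬idle → X ¬busy must hold at every position from 0 onward. It fails at position 2, so G (¬idle → X ¬busy) is false.
Positions where ¬idle holds: 0, 1, 2, 4, 5, 6.
Check X ¬busy at each: 0→ok, 1→ok, 2→fails, 4→fails, 5→fails, 6→ok.

Does not hold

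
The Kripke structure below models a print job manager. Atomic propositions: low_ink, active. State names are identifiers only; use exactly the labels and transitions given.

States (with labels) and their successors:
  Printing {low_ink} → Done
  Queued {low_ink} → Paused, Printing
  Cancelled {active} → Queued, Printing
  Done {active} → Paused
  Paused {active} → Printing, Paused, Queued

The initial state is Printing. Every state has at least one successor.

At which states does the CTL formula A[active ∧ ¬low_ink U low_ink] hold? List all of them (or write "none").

{Printing, Queued, Cancelled}

States satisfying active ∧ ¬low_ink: {Cancelled, Done, Paused}.
States satisfying low_ink: {Printing, Queued}.
States satisfying A[active ∧ ¬low_ink U low_ink]: {Printing, Queued, Cancelled}.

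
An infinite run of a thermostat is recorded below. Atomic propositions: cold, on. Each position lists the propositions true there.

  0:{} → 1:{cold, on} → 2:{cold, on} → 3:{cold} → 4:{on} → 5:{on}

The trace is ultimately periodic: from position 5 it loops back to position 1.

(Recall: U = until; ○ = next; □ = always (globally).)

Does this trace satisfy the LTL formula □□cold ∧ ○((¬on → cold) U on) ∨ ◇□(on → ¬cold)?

□(on → ¬cold) is false at every position 0..5, so it never becomes true and ◇□(on → ¬cold) fails.
At position 0: □□cold ∧ ○((¬on → cold) U on) is false; ◇□(on → ¬cold) is false; so □□cold ∧ ○((¬on → cold) U on) ∨ ◇□(on → ¬cold) is false.

Violated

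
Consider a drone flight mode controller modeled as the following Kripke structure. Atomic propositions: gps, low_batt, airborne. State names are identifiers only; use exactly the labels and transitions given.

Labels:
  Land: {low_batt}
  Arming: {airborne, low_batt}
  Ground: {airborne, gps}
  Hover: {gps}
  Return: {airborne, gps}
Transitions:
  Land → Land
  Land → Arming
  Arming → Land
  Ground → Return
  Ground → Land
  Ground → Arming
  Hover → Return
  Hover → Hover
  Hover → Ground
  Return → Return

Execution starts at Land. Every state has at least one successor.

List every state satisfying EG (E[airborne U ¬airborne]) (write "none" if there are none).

States satisfying E[airborne U ¬airborne]: {Land, Arming, Ground, Hover}.
States satisfying EG (E[airborne U ¬airborne]): {Land, Arming, Ground, Hover}.

{Land, Arming, Ground, Hover}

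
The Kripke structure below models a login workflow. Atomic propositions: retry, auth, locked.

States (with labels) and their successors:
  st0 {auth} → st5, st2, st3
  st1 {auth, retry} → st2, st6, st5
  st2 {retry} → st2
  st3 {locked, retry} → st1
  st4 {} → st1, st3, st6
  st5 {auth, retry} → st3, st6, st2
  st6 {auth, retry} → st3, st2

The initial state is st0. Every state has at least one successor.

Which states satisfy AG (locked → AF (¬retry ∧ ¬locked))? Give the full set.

States satisfying locked → AF (¬retry ∧ ¬locked): {st0, st1, st2, st4, st5, st6}.
States satisfying AG (locked → AF (¬retry ∧ ¬locked)): {st2}.

{st2}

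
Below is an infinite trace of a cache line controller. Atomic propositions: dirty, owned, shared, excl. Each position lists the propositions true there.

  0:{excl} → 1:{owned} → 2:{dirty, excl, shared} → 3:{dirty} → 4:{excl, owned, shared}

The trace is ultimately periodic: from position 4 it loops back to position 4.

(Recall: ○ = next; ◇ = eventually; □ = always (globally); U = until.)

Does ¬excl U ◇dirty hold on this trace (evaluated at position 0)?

Walking from position 0: ◇dirty first holds at position 0, and ¬excl holds at every earlier position along the way, so ¬excl U ◇dirty holds.

Satisfied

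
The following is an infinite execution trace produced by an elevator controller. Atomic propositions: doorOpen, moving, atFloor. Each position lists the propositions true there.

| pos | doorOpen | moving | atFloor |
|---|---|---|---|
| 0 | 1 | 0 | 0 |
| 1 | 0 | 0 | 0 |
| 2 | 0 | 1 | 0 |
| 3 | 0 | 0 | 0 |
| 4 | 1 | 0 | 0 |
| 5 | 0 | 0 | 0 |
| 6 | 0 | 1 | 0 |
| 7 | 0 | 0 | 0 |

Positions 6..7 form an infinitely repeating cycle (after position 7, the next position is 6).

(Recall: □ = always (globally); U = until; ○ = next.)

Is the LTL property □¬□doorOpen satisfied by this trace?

Satisfied

¬□doorOpen holds at every position 0..7, and those are all positions ever visited, so □¬□doorOpen holds.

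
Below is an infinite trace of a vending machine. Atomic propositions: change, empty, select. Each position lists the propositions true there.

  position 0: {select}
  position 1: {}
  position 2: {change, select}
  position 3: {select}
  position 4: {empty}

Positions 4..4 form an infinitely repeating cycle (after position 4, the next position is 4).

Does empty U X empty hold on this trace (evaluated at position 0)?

Walking from position 0: at position 0, X empty has not yet held and empty fails, so empty U X empty is false.

Does not hold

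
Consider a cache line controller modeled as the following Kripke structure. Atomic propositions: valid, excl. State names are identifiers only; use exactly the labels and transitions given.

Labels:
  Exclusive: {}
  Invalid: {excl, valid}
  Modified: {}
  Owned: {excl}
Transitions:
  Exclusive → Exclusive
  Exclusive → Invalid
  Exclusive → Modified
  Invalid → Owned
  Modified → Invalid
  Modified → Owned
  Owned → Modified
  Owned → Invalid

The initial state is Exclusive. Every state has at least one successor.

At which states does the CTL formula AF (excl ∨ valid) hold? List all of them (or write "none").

States satisfying excl ∨ valid: {Invalid, Owned}.
States satisfying AF (excl ∨ valid): {Invalid, Modified, Owned}.

{Invalid, Modified, Owned}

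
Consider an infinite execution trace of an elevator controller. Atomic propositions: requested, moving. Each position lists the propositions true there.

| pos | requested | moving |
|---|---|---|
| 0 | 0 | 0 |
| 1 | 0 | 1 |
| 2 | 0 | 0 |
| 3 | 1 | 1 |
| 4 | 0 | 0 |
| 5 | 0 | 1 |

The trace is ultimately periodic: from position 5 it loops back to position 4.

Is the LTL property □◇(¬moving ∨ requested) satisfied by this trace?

Yes

◇(¬moving ∨ requested) holds at every position 0..5, and those are all positions ever visited, so □◇(¬moving ∨ requested) holds.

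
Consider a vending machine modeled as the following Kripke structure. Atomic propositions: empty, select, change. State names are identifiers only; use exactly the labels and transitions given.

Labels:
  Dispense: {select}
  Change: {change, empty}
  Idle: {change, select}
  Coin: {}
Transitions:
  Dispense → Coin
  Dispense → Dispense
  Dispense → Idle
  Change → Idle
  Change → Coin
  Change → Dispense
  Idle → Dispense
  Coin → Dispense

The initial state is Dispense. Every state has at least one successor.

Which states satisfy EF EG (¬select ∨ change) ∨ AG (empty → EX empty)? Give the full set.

States satisfying EG (¬select ∨ change): ∅.
States satisfying EF EG (¬select ∨ change): ∅.
States satisfying empty → EX empty: {Dispense, Idle, Coin}.
States satisfying AG (empty → EX empty): {Dispense, Idle, Coin}.
States satisfying EF EG (¬select ∨ change) ∨ AG (empty → EX empty): {Dispense, Idle, Coin}.

{Dispense, Idle, Coin}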